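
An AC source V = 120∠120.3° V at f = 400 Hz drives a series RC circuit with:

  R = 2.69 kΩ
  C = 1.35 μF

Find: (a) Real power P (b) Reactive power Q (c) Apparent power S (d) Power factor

Step 1 — Angular frequency: ω = 2π·f = 2π·400 = 2513 rad/s.
Step 2 — Component impedances:
  R: Z = R = 2690 Ω
  C: Z = 1/(jωC) = -j/(ω·C) = 0 - j294.7 Ω
Step 3 — Series combination: Z_total = R + C = 2690 - j294.7 Ω = 2706∠-6.3° Ω.
Step 4 — Source phasor: V = 120∠120.3° V = -60.54 + j103.6 V.
Step 5 — Current: I = V / Z = -0.02641 + j0.03562 A = 0.04434∠126.6° A.
Step 6 — Complex power: S = V·I* = 5.29 - j0.5796 VA.
Step 7 — Real power: P = Re(S) = 5.29 W.
Step 8 — Reactive power: Q = Im(S) = -0.5796 VAR.
Step 9 — Apparent power: |S| = 5.321 VA.
Step 10 — Power factor: PF = P/|S| = 0.9941 (leading).

(a) P = 5.29 W  (b) Q = -0.5796 VAR  (c) S = 5.321 VA  (d) PF = 0.9941 (leading)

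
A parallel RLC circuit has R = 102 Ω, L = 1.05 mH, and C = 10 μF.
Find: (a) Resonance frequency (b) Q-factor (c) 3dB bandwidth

Step 1 — Resonance: ω₀ = 1/√(LC) = 1/√(0.00105·1e-05) = 9759 rad/s.
Step 2 — f₀ = ω₀/(2π) = 1553 Hz.
Step 3 — Parallel Q: Q = R/(ω₀L) = 102/(9759·0.00105) = 9.954.
Step 4 — Bandwidth: Δω = ω₀/Q = 980.4 rad/s; BW = Δω/(2π) = 156 Hz.

(a) f₀ = 1553 Hz  (b) Q = 9.954  (c) BW = 156 Hz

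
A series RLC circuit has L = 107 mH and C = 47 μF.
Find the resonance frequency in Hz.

Step 1 — Resonance condition Im(Z)=0 gives ω₀ = 1/√(LC).
Step 2 — ω₀ = 1/√(0.107·4.7e-05) = 445.9 rad/s.
Step 3 — f₀ = ω₀/(2π) = 70.97 Hz.

f₀ = 70.97 Hz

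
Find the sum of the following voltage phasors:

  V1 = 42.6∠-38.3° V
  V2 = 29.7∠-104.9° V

Step 1 — Convert each phasor to rectangular form:
  V1 = 42.6·(cos(-38.3°) + j·sin(-38.3°)) = 33.43 - j26.4 V
  V2 = 29.7·(cos(-104.9°) + j·sin(-104.9°)) = -7.637 - j28.7 V
Step 2 — Sum components: V_total = 25.79 - j55.1 V.
Step 3 — Convert to polar: |V_total| = 60.84 V, ∠V_total = -64.9°.

V_total = 60.84∠-64.9° V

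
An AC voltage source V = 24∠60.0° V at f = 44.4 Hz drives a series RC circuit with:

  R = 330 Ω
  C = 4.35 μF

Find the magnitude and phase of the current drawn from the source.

Step 1 — Angular frequency: ω = 2π·f = 2π·44.4 = 279 rad/s.
Step 2 — Component impedances:
  R: Z = R = 330 Ω
  C: Z = 1/(jωC) = -j/(ω·C) = 0 - j824 Ω
Step 3 — Series combination: Z_total = R + C = 330 - j824 Ω = 887.7∠-68.2° Ω.
Step 4 — Source phasor: V = 24∠60.0° V = 12 + j20.78 V.
Step 5 — Ohm's law: I = V / Z_total = (12 + j20.78) / (330 - j824) = -0.01671 + j0.02125 A.
Step 6 — Convert to polar: |I| = 0.02704 A, ∠I = 128.2°.

I = 0.02704∠128.2° A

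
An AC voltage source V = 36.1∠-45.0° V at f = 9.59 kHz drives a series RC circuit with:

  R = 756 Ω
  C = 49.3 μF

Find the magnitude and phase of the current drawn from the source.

Step 1 — Angular frequency: ω = 2π·f = 2π·9590 = 6.026e+04 rad/s.
Step 2 — Component impedances:
  R: Z = R = 756 Ω
  C: Z = 1/(jωC) = -j/(ω·C) = 0 - j0.3366 Ω
Step 3 — Series combination: Z_total = R + C = 756 - j0.3366 Ω = 756∠-0.0° Ω.
Step 4 — Source phasor: V = 36.1∠-45.0° V = 25.53 - j25.53 V.
Step 5 — Ohm's law: I = V / Z_total = (25.53 - j25.53) / (756 - j0.3366) = 0.03378 - j0.03375 A.
Step 6 — Convert to polar: |I| = 0.04775 A, ∠I = -45.0°.

I = 0.04775∠-45.0° A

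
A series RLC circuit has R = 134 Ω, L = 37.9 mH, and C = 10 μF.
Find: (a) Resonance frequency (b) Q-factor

Step 1 — Resonance condition Im(Z)=0 gives ω₀ = 1/√(LC).
Step 2 — ω₀ = 1/√(0.0379·1e-05) = 1624 rad/s.
Step 3 — f₀ = ω₀/(2π) = 258.5 Hz.
Step 4 — Series Q: Q = ω₀L/R = 1624·0.0379/134 = 0.4594.

(a) f₀ = 258.5 Hz  (b) Q = 0.4594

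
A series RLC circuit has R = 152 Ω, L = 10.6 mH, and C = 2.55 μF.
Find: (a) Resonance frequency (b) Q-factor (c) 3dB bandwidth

Step 1 — Resonance: ω₀ = 1/√(LC) = 1/√(0.0106·2.55e-06) = 6082 rad/s.
Step 2 — f₀ = ω₀/(2π) = 968 Hz.
Step 3 — Series Q: Q = ω₀L/R = 6082·0.0106/152 = 0.4242.
Step 4 — Bandwidth: Δω = ω₀/Q = 1.434e+04 rad/s; BW = Δω/(2π) = 2282 Hz.

(a) f₀ = 968 Hz  (b) Q = 0.4242  (c) BW = 2282 Hz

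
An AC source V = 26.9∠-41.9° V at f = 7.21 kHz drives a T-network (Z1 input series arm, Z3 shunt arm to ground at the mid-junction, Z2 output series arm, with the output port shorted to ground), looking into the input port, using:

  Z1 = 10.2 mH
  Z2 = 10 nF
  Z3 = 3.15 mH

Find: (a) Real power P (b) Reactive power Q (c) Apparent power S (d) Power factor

Step 1 — Angular frequency: ω = 2π·f = 2π·7210 = 4.53e+04 rad/s.
Step 2 — Component impedances:
  Z1: Z = jωL = j·4.53e+04·0.0102 = 0 + j462.1 Ω
  Z2: Z = 1/(jωC) = -j/(ω·C) = 0 - j2207 Ω
  Z3: Z = jωL = j·4.53e+04·0.00315 = 0 + j142.7 Ω
Step 3 — With the output port shorted to ground, the output series arm Z2 runs from the junction to ground; the shunt arm Z3 also runs from the junction to ground. They appear in parallel: Z3 || Z2 = 0 + j152.6 Ω.
Step 4 — Series with input arm Z1: Z_in = Z1 + (Z3 || Z2) = 0 + j614.6 Ω = 614.6∠90.0° Ω.
Step 5 — Source phasor: V = 26.9∠-41.9° V = 20.02 - j17.96 V.
Step 6 — Current: I = V / Z = -0.02923 - j0.03258 A = 0.04377∠-131.9° A.
Step 7 — Complex power: S = V·I* = 0 + j1.177 VA.
Step 8 — Real power: P = Re(S) = 0 W.
Step 9 — Reactive power: Q = Im(S) = 1.177 VAR.
Step 10 — Apparent power: |S| = 1.177 VA.
Step 11 — Power factor: PF = P/|S| = 0 (lagging).

(a) P = 0 W  (b) Q = 1.177 VAR  (c) S = 1.177 VA  (d) PF = 0 (lagging)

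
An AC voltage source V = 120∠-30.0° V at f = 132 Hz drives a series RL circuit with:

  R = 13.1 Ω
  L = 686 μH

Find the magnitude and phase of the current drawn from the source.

Step 1 — Angular frequency: ω = 2π·f = 2π·132 = 829.4 rad/s.
Step 2 — Component impedances:
  R: Z = R = 13.1 Ω
  L: Z = jωL = j·829.4·0.000686 = 0 + j0.569 Ω
Step 3 — Series combination: Z_total = R + L = 13.1 + j0.569 Ω = 13.11∠2.5° Ω.
Step 4 — Source phasor: V = 120∠-30.0° V = 103.9 - j60 V.
Step 5 — Ohm's law: I = V / Z_total = (103.9 - j60) / (13.1 + j0.569) = 7.72 - j4.915 A.
Step 6 — Convert to polar: |I| = 9.152 A, ∠I = -32.5°.

I = 9.152∠-32.5° A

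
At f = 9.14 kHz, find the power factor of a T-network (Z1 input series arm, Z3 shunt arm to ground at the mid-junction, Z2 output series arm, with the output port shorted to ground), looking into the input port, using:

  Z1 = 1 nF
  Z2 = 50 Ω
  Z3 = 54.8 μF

Step 1 — Angular frequency: ω = 2π·f = 2π·9140 = 5.743e+04 rad/s.
Step 2 — Component impedances:
  Z1: Z = 1/(jωC) = -j/(ω·C) = 0 - j1.741e+04 Ω
  Z2: Z = R = 50 Ω
  Z3: Z = 1/(jωC) = -j/(ω·C) = 0 - j0.3178 Ω
Step 3 — With the output port shorted to ground, the output series arm Z2 runs from the junction to ground; the shunt arm Z3 also runs from the junction to ground. They appear in parallel: Z3 || Z2 = 0.002019 - j0.3177 Ω.
Step 4 — Series with input arm Z1: Z_in = Z1 + (Z3 || Z2) = 0.002019 - j1.741e+04 Ω = 1.741e+04∠-90.0° Ω.
Step 5 — Power factor: PF = cos(φ) = Re(Z)/|Z| = 0.002019/1.741e+04 = 1.16e-07.
Step 6 — Type: Im(Z) = -1.741e+04 ⇒ leading (phase φ = -90.0°).

PF = 1.16e-07 (leading, φ = -90.0°)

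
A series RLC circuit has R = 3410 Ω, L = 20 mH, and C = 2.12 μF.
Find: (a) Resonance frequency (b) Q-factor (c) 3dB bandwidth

Step 1 — Resonance: ω₀ = 1/√(LC) = 1/√(0.02·2.12e-06) = 4856 rad/s.
Step 2 — f₀ = ω₀/(2π) = 772.9 Hz.
Step 3 — Series Q: Q = ω₀L/R = 4856·0.02/3410 = 0.02848.
Step 4 — Bandwidth: Δω = ω₀/Q = 1.705e+05 rad/s; BW = Δω/(2π) = 2.714e+04 Hz.

(a) f₀ = 772.9 Hz  (b) Q = 0.02848  (c) BW = 2.714e+04 Hz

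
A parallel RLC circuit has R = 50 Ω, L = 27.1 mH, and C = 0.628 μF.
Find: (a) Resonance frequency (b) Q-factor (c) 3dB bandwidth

Step 1 — Resonance: ω₀ = 1/√(LC) = 1/√(0.0271·6.28e-07) = 7665 rad/s.
Step 2 — f₀ = ω₀/(2π) = 1220 Hz.
Step 3 — Parallel Q: Q = R/(ω₀L) = 50/(7665·0.0271) = 0.2407.
Step 4 — Bandwidth: Δω = ω₀/Q = 3.185e+04 rad/s; BW = Δω/(2π) = 5069 Hz.

(a) f₀ = 1220 Hz  (b) Q = 0.2407  (c) BW = 5069 Hz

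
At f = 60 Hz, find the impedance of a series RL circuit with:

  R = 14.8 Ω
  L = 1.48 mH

Step 1 — Angular frequency: ω = 2π·f = 2π·60 = 377 rad/s.
Step 2 — Component impedances:
  R: Z = R = 14.8 Ω
  L: Z = jωL = j·377·0.00148 = 0 + j0.5579 Ω
Step 3 — Series combination: Z_total = R + L = 14.8 + j0.5579 Ω = 14.81∠2.2° Ω.

Z = 14.8 + j0.5579 Ω = 14.81∠2.2° Ω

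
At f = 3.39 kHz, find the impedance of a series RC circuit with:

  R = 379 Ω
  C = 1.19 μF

Step 1 — Angular frequency: ω = 2π·f = 2π·3390 = 2.13e+04 rad/s.
Step 2 — Component impedances:
  R: Z = R = 379 Ω
  C: Z = 1/(jωC) = -j/(ω·C) = 0 - j39.45 Ω
Step 3 — Series combination: Z_total = R + C = 379 - j39.45 Ω = 381∠-5.9° Ω.

Z = 379 - j39.45 Ω = 381∠-5.9° Ω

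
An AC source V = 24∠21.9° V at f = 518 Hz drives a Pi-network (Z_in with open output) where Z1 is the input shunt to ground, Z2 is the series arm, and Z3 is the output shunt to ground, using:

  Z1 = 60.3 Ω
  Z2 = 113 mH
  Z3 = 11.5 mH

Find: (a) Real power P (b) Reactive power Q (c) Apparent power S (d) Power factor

Step 1 — Angular frequency: ω = 2π·f = 2π·518 = 3255 rad/s.
Step 2 — Component impedances:
  Z1: Z = R = 60.3 Ω
  Z2: Z = jωL = j·3255·0.113 = 0 + j367.8 Ω
  Z3: Z = jωL = j·3255·0.0115 = 0 + j37.43 Ω
Step 3 — With open output, the series arm Z2 and the output shunt Z3 appear in series to ground: Z2 + Z3 = 0 + j405.2 Ω.
Step 4 — Parallel with input shunt Z1: Z_in = Z1 || (Z2 + Z3) = 58.99 + j8.779 Ω = 59.64∠8.5° Ω.
Step 5 — Source phasor: V = 24∠21.9° V = 22.27 + j8.952 V.
Step 6 — Current: I = V / Z = 0.3914 + j0.0935 A = 0.4024∠13.4° A.
Step 7 — Complex power: S = V·I* = 9.552 + j1.421 VA.
Step 8 — Real power: P = Re(S) = 9.552 W.
Step 9 — Reactive power: Q = Im(S) = 1.421 VAR.
Step 10 — Apparent power: |S| = 9.657 VA.
Step 11 — Power factor: PF = P/|S| = 0.9891 (lagging).

(a) P = 9.552 W  (b) Q = 1.421 VAR  (c) S = 9.657 VA  (d) PF = 0.9891 (lagging)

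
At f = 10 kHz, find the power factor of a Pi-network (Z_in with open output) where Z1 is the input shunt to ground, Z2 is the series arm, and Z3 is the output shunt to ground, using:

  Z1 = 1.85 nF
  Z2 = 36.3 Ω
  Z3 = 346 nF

Step 1 — Angular frequency: ω = 2π·f = 2π·1e+04 = 6.283e+04 rad/s.
Step 2 — Component impedances:
  Z1: Z = 1/(jωC) = -j/(ω·C) = 0 - j8603 Ω
  Z2: Z = R = 36.3 Ω
  Z3: Z = 1/(jωC) = -j/(ω·C) = 0 - j46 Ω
Step 3 — With open output, the series arm Z2 and the output shunt Z3 appear in series to ground: Z2 + Z3 = 36.3 - j46 Ω.
Step 4 — Parallel with input shunt Z1: Z_in = Z1 || (Z2 + Z3) = 35.91 - j45.9 Ω = 58.28∠-52.0° Ω.
Step 5 — Power factor: PF = cos(φ) = Re(Z)/|Z| = 35.91/58.28 = 0.6162.
Step 6 — Type: Im(Z) = -45.9 ⇒ leading (phase φ = -52.0°).

PF = 0.6162 (leading, φ = -52.0°)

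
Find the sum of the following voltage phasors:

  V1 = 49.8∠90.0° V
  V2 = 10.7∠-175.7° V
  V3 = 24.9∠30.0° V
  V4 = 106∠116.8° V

Step 1 — Convert each phasor to rectangular form:
  V1 = 49.8·(cos(90.0°) + j·sin(90.0°)) = 0 + j49.8 V
  V2 = 10.7·(cos(-175.7°) + j·sin(-175.7°)) = -10.67 - j0.8023 V
  V3 = 24.9·(cos(30.0°) + j·sin(30.0°)) = 21.56 + j12.45 V
  V4 = 106·(cos(116.8°) + j·sin(116.8°)) = -47.79 + j94.61 V
Step 2 — Sum components: V_total = -36.9 + j156.1 V.
Step 3 — Convert to polar: |V_total| = 160.4 V, ∠V_total = 103.3°.

V_total = 160.4∠103.3° V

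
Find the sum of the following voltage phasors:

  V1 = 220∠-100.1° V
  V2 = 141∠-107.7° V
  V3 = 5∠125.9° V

Step 1 — Convert each phasor to rectangular form:
  V1 = 220·(cos(-100.1°) + j·sin(-100.1°)) = -38.58 - j216.6 V
  V2 = 141·(cos(-107.7°) + j·sin(-107.7°)) = -42.87 - j134.3 V
  V3 = 5·(cos(125.9°) + j·sin(125.9°)) = -2.932 + j4.05 V
Step 2 — Sum components: V_total = -84.38 - j346.9 V.
Step 3 — Convert to polar: |V_total| = 357 V, ∠V_total = -103.7°.

V_total = 357∠-103.7° V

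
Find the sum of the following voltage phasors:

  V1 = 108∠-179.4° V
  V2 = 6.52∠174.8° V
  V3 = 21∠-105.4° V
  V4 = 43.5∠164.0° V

Step 1 — Convert each phasor to rectangular form:
  V1 = 108·(cos(-179.4°) + j·sin(-179.4°)) = -108 - j1.131 V
  V2 = 6.52·(cos(174.8°) + j·sin(174.8°)) = -6.493 + j0.5909 V
  V3 = 21·(cos(-105.4°) + j·sin(-105.4°)) = -5.577 - j20.25 V
  V4 = 43.5·(cos(164.0°) + j·sin(164.0°)) = -41.81 + j11.99 V
Step 2 — Sum components: V_total = -161.9 - j8.796 V.
Step 3 — Convert to polar: |V_total| = 162.1 V, ∠V_total = -176.9°.

V_total = 162.1∠-176.9° V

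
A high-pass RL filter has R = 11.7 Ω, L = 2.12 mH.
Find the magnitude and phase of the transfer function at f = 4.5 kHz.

Step 1 — Angular frequency: ω = 2π·4500 = 2.827e+04 rad/s.
Step 2 — Transfer function: H(jω) = jωL/(R + jωL).
Step 3 — Numerator jωL = j·59.94; denominator R + jωL = 11.7 + j59.94.
Step 4 — H = 0.9633 + j0.188.
Step 5 — Magnitude: |H| = 0.9815 (-0.2 dB); phase: φ = 11.0°.

|H| = 0.9815 (-0.2 dB), φ = 11.0°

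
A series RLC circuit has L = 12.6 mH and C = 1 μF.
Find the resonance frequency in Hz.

Step 1 — Resonance condition Im(Z)=0 gives ω₀ = 1/√(LC).
Step 2 — ω₀ = 1/√(0.0126·1e-06) = 8909 rad/s.
Step 3 — f₀ = ω₀/(2π) = 1418 Hz.

f₀ = 1418 Hz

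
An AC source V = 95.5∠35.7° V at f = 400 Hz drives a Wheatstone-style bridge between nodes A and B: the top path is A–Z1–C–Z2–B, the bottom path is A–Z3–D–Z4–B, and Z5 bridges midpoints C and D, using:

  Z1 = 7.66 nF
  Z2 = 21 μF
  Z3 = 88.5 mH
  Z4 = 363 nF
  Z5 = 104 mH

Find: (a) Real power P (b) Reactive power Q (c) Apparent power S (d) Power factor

Step 1 — Angular frequency: ω = 2π·f = 2π·400 = 2513 rad/s.
Step 2 — Component impedances:
  Z1: Z = 1/(jωC) = -j/(ω·C) = 0 - j5.194e+04 Ω
  Z2: Z = 1/(jωC) = -j/(ω·C) = 0 - j18.95 Ω
  Z3: Z = jωL = j·2513·0.0885 = 0 + j222.4 Ω
  Z4: Z = 1/(jωC) = -j/(ω·C) = 0 - j1096 Ω
  Z5: Z = jωL = j·2513·0.104 = 0 + j261.4 Ω
Step 3 — Bridge requires nodal analysis (the Z5 bridge couples midpoints C and D, so the two paths cannot be reduced to a simple series/parallel combination). Setting node B to ground and injecting 1 A at node A, the 3-node admittance system at A, C, D solves to V_A = Z_AB = 0 + j539.8 Ω = 539.8∠90.0° Ω.
Step 4 — Source phasor: V = 95.5∠35.7° V = 77.55 + j55.73 V.
Step 5 — Current: I = V / Z = 0.1032 - j0.1437 A = 0.1769∠-54.3° A.
Step 6 — Complex power: S = V·I* = 0 + j16.9 VA.
Step 7 — Real power: P = Re(S) = 0 W.
Step 8 — Reactive power: Q = Im(S) = 16.9 VAR.
Step 9 — Apparent power: |S| = 16.9 VA.
Step 10 — Power factor: PF = P/|S| = 0 (lagging).

(a) P = 0 W  (b) Q = 16.9 VAR  (c) S = 16.9 VA  (d) PF = 0 (lagging)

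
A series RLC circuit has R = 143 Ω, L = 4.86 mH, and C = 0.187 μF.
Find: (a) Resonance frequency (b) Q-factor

Step 1 — Resonance condition Im(Z)=0 gives ω₀ = 1/√(LC).
Step 2 — ω₀ = 1/√(0.00486·1.87e-07) = 3.317e+04 rad/s.
Step 3 — f₀ = ω₀/(2π) = 5279 Hz.
Step 4 — Series Q: Q = ω₀L/R = 3.317e+04·0.00486/143 = 1.127.

(a) f₀ = 5279 Hz  (b) Q = 1.127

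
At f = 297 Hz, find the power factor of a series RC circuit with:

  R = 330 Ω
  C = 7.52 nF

Step 1 — Angular frequency: ω = 2π·f = 2π·297 = 1866 rad/s.
Step 2 — Component impedances:
  R: Z = R = 330 Ω
  C: Z = 1/(jωC) = -j/(ω·C) = 0 - j7.126e+04 Ω
Step 3 — Series combination: Z_total = R + C = 330 - j7.126e+04 Ω = 7.126e+04∠-89.7° Ω.
Step 4 — Power factor: PF = cos(φ) = Re(Z)/|Z| = 330/7.126e+04 = 0.004631.
Step 5 — Type: Im(Z) = -7.126e+04 ⇒ leading (phase φ = -89.7°).

PF = 0.004631 (leading, φ = -89.7°)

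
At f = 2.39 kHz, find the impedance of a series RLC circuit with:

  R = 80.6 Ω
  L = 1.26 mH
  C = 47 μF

Step 1 — Angular frequency: ω = 2π·f = 2π·2390 = 1.502e+04 rad/s.
Step 2 — Component impedances:
  R: Z = R = 80.6 Ω
  L: Z = jωL = j·1.502e+04·0.00126 = 0 + j18.92 Ω
  C: Z = 1/(jωC) = -j/(ω·C) = 0 - j1.417 Ω
Step 3 — Series combination: Z_total = R + L + C = 80.6 + j17.5 Ω = 82.48∠12.3° Ω.

Z = 80.6 + j17.5 Ω = 82.48∠12.3° Ω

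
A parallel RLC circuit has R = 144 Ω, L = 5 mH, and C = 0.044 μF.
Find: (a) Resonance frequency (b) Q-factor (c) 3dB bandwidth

Step 1 — Resonance: ω₀ = 1/√(LC) = 1/√(0.005·4.4e-08) = 6.742e+04 rad/s.
Step 2 — f₀ = ω₀/(2π) = 1.073e+04 Hz.
Step 3 — Parallel Q: Q = R/(ω₀L) = 144/(6.742e+04·0.005) = 0.4272.
Step 4 — Bandwidth: Δω = ω₀/Q = 1.578e+05 rad/s; BW = Δω/(2π) = 2.512e+04 Hz.

(a) f₀ = 1.073e+04 Hz  (b) Q = 0.4272  (c) BW = 2.512e+04 Hz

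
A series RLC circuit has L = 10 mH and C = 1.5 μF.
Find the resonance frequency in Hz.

Step 1 — Resonance condition Im(Z)=0 gives ω₀ = 1/√(LC).
Step 2 — ω₀ = 1/√(0.01·1.5e-06) = 8165 rad/s.
Step 3 — f₀ = ω₀/(2π) = 1299 Hz.

f₀ = 1299 Hz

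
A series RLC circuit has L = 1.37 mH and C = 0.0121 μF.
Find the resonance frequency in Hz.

Step 1 — Resonance condition Im(Z)=0 gives ω₀ = 1/√(LC).
Step 2 — ω₀ = 1/√(0.00137·1.21e-08) = 2.456e+05 rad/s.
Step 3 — f₀ = ω₀/(2π) = 3.909e+04 Hz.

f₀ = 3.909e+04 Hz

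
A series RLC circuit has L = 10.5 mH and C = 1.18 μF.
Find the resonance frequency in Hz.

Step 1 — Resonance condition Im(Z)=0 gives ω₀ = 1/√(LC).
Step 2 — ω₀ = 1/√(0.0105·1.18e-06) = 8984 rad/s.
Step 3 — f₀ = ω₀/(2π) = 1430 Hz.

f₀ = 1430 Hz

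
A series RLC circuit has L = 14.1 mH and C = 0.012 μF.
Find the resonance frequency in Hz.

Step 1 — Resonance condition Im(Z)=0 gives ω₀ = 1/√(LC).
Step 2 — ω₀ = 1/√(0.0141·1.2e-08) = 7.688e+04 rad/s.
Step 3 — f₀ = ω₀/(2π) = 1.224e+04 Hz.

f₀ = 1.224e+04 Hz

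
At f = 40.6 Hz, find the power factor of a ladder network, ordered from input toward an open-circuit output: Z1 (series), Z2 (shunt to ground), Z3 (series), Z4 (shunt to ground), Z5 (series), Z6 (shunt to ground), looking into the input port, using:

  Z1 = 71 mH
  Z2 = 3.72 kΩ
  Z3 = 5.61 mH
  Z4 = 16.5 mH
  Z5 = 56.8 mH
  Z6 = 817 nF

Step 1 — Angular frequency: ω = 2π·f = 2π·40.6 = 255.1 rad/s.
Step 2 — Component impedances:
  Z1: Z = jωL = j·255.1·0.071 = 0 + j18.11 Ω
  Z2: Z = R = 3720 Ω
  Z3: Z = jωL = j·255.1·0.00561 = 0 + j1.431 Ω
  Z4: Z = jωL = j·255.1·0.0165 = 0 + j4.209 Ω
  Z5: Z = jωL = j·255.1·0.0568 = 0 + j14.49 Ω
  Z6: Z = 1/(jωC) = -j/(ω·C) = 0 - j4798 Ω
Step 3 — Ladder network (open output): work backward from the far end, alternating series and parallel combinations. Z_in = 0.008563 + j23.76 Ω = 23.76∠90.0° Ω.
Step 4 — Power factor: PF = cos(φ) = Re(Z)/|Z| = 0.0085628/23.7558 = 0.0003605.
Step 5 — Type: Im(Z) = 23.76 ⇒ lagging (phase φ = 90.0°).

PF = 0.0003605 (lagging, φ = 90.0°)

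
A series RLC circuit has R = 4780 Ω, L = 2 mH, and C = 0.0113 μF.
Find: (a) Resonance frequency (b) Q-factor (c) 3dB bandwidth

Step 1 — Resonance condition Im(Z)=0 gives ω₀ = 1/√(LC).
Step 2 — ω₀ = 1/√(0.002·1.13e-08) = 2.104e+05 rad/s.
Step 3 — f₀ = ω₀/(2π) = 3.348e+04 Hz.
Step 4 — Series Q: Q = ω₀L/R = 2.104e+05·0.002/4780 = 0.08801.
Step 5 — 3dB bandwidth: Δω = ω₀/Q = 2.39e+06 rad/s; BW = Δω/(2π) = 3.804e+05 Hz.

(a) f₀ = 3.348e+04 Hz  (b) Q = 0.08801  (c) BW = 3.804e+05 Hz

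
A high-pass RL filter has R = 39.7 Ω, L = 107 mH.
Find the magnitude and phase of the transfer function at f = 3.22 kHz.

Step 1 — Angular frequency: ω = 2π·3220 = 2.023e+04 rad/s.
Step 2 — Transfer function: H(jω) = jωL/(R + jωL).
Step 3 — Numerator jωL = j·2165; denominator R + jωL = 39.7 + j2165.
Step 4 — H = 0.9997 + j0.01833.
Step 5 — Magnitude: |H| = 0.9998 (-0.0 dB); phase: φ = 1.1°.

|H| = 0.9998 (-0.0 dB), φ = 1.1°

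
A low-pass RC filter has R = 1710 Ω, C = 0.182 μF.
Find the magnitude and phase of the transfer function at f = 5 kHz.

Step 1 — Angular frequency: ω = 2π·5000 = 3.142e+04 rad/s.
Step 2 — Transfer function: H(jω) = 1/(1 + jωRC).
Step 3 — Denominator: 1 + jωRC = 1 + j·3.142e+04·1710·1.82e-07 = 1 + j9.777.
Step 4 — H = 0.01035 - j0.1012.
Step 5 — Magnitude: |H| = 0.1017 (-19.8 dB); phase: φ = -84.2°.

|H| = 0.1017 (-19.8 dB), φ = -84.2°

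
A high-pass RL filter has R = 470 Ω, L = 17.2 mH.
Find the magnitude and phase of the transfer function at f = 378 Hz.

Step 1 — Angular frequency: ω = 2π·378 = 2375 rad/s.
Step 2 — Transfer function: H(jω) = jωL/(R + jωL).
Step 3 — Numerator jωL = j·40.85; denominator R + jωL = 470 + j40.85.
Step 4 — H = 0.007498 + j0.08626.
Step 5 — Magnitude: |H| = 0.08659 (-21.3 dB); phase: φ = 85.0°.

|H| = 0.08659 (-21.3 dB), φ = 85.0°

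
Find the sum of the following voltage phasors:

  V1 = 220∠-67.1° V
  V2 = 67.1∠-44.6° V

Step 1 — Convert each phasor to rectangular form:
  V1 = 220·(cos(-67.1°) + j·sin(-67.1°)) = 85.61 - j202.7 V
  V2 = 67.1·(cos(-44.6°) + j·sin(-44.6°)) = 47.78 - j47.11 V
Step 2 — Sum components: V_total = 133.4 - j249.8 V.
Step 3 — Convert to polar: |V_total| = 283.2 V, ∠V_total = -61.9°.

V_total = 283.2∠-61.9° V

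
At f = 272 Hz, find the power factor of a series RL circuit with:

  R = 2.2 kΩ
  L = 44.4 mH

Step 1 — Angular frequency: ω = 2π·f = 2π·272 = 1709 rad/s.
Step 2 — Component impedances:
  R: Z = R = 2200 Ω
  L: Z = jωL = j·1709·0.0444 = 0 + j75.88 Ω
Step 3 — Series combination: Z_total = R + L = 2200 + j75.88 Ω = 2201∠2.0° Ω.
Step 4 — Power factor: PF = cos(φ) = Re(Z)/|Z| = 2200/2201.3 = 0.9994.
Step 5 — Type: Im(Z) = 75.88 ⇒ lagging (phase φ = 2.0°).

PF = 0.9994 (lagging, φ = 2.0°)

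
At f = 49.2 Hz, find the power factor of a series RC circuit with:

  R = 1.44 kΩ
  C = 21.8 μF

Step 1 — Angular frequency: ω = 2π·f = 2π·49.2 = 309.1 rad/s.
Step 2 — Component impedances:
  R: Z = R = 1440 Ω
  C: Z = 1/(jωC) = -j/(ω·C) = 0 - j148.4 Ω
Step 3 — Series combination: Z_total = R + C = 1440 - j148.4 Ω = 1448∠-5.9° Ω.
Step 4 — Power factor: PF = cos(φ) = Re(Z)/|Z| = 1440/1447.6 = 0.9947.
Step 5 — Type: Im(Z) = -148.4 ⇒ leading (phase φ = -5.9°).

PF = 0.9947 (leading, φ = -5.9°)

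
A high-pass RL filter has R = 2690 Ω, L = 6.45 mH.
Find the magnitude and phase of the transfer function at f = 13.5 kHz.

Step 1 — Angular frequency: ω = 2π·1.35e+04 = 8.482e+04 rad/s.
Step 2 — Transfer function: H(jω) = jωL/(R + jωL).
Step 3 — Numerator jωL = j·547.1; denominator R + jωL = 2690 + j547.1.
Step 4 — H = 0.03972 + j0.1953.
Step 5 — Magnitude: |H| = 0.1993 (-14.0 dB); phase: φ = 78.5°.

|H| = 0.1993 (-14.0 dB), φ = 78.5°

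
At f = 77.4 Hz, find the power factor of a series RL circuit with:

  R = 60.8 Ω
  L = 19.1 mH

Step 1 — Angular frequency: ω = 2π·f = 2π·77.4 = 486.3 rad/s.
Step 2 — Component impedances:
  R: Z = R = 60.8 Ω
  L: Z = jωL = j·486.3·0.0191 = 0 + j9.289 Ω
Step 3 — Series combination: Z_total = R + L = 60.8 + j9.289 Ω = 61.51∠8.7° Ω.
Step 4 — Power factor: PF = cos(φ) = Re(Z)/|Z| = 60.8/61.51 = 0.9885.
Step 5 — Type: Im(Z) = 9.289 ⇒ lagging (phase φ = 8.7°).

PF = 0.9885 (lagging, φ = 8.7°)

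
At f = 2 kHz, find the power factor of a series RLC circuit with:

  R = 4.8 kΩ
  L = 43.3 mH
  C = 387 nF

Step 1 — Angular frequency: ω = 2π·f = 2π·2000 = 1.257e+04 rad/s.
Step 2 — Component impedances:
  R: Z = R = 4800 Ω
  L: Z = jωL = j·1.257e+04·0.0433 = 0 + j544.1 Ω
  C: Z = 1/(jωC) = -j/(ω·C) = 0 - j205.6 Ω
Step 3 — Series combination: Z_total = R + L + C = 4800 + j338.5 Ω = 4812∠4.0° Ω.
Step 4 — Power factor: PF = cos(φ) = Re(Z)/|Z| = 4800/4812 = 0.9975.
Step 5 — Type: Im(Z) = 338.5 ⇒ lagging (phase φ = 4.0°).

PF = 0.9975 (lagging, φ = 4.0°)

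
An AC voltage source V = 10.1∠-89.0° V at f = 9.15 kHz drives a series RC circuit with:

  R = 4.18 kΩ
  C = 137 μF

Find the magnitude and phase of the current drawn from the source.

Step 1 — Angular frequency: ω = 2π·f = 2π·9150 = 5.749e+04 rad/s.
Step 2 — Component impedances:
  R: Z = R = 4180 Ω
  C: Z = 1/(jωC) = -j/(ω·C) = 0 - j0.127 Ω
Step 3 — Series combination: Z_total = R + C = 4180 - j0.127 Ω = 4180∠-0.0° Ω.
Step 4 — Source phasor: V = 10.1∠-89.0° V = 0.1763 - j10.1 V.
Step 5 — Ohm's law: I = V / Z_total = (0.1763 - j10.1) / (4180 - j0.127) = 4.224e-05 - j0.002416 A.
Step 6 — Convert to polar: |I| = 0.002416 A, ∠I = -89.0°.

I = 0.002416∠-89.0° A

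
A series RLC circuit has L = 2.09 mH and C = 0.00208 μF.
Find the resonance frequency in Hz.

Step 1 — Resonance condition Im(Z)=0 gives ω₀ = 1/√(LC).
Step 2 — ω₀ = 1/√(0.00209·2.08e-09) = 4.796e+05 rad/s.
Step 3 — f₀ = ω₀/(2π) = 7.633e+04 Hz.

f₀ = 7.633e+04 Hz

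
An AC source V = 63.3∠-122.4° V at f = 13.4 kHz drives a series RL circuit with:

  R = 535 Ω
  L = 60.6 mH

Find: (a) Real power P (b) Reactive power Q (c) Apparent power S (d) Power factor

Step 1 — Angular frequency: ω = 2π·f = 2π·1.34e+04 = 8.419e+04 rad/s.
Step 2 — Component impedances:
  R: Z = R = 535 Ω
  L: Z = jωL = j·8.419e+04·0.0606 = 0 + j5102 Ω
Step 3 — Series combination: Z_total = R + L = 535 + j5102 Ω = 5130∠84.0° Ω.
Step 4 — Source phasor: V = 63.3∠-122.4° V = -33.92 - j53.45 V.
Step 5 — Current: I = V / Z = -0.01105 + j0.005489 A = 0.01234∠153.6° A.
Step 6 — Complex power: S = V·I* = 0.08145 + j0.7768 VA.
Step 7 — Real power: P = Re(S) = 0.08145 W.
Step 8 — Reactive power: Q = Im(S) = 0.7768 VAR.
Step 9 — Apparent power: |S| = 0.781 VA.
Step 10 — Power factor: PF = P/|S| = 0.1043 (lagging).

(a) P = 0.08145 W  (b) Q = 0.7768 VAR  (c) S = 0.781 VA  (d) PF = 0.1043 (lagging)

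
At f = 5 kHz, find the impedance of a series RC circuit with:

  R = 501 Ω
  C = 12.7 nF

Step 1 — Angular frequency: ω = 2π·f = 2π·5000 = 3.142e+04 rad/s.
Step 2 — Component impedances:
  R: Z = R = 501 Ω
  C: Z = 1/(jωC) = -j/(ω·C) = 0 - j2506 Ω
Step 3 — Series combination: Z_total = R + C = 501 - j2506 Ω = 2556∠-78.7° Ω.

Z = 501 - j2506 Ω = 2556∠-78.7° Ω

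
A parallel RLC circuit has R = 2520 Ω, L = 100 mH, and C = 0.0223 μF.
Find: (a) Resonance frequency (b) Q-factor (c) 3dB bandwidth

Step 1 — Resonance: ω₀ = 1/√(LC) = 1/√(0.1·2.23e-08) = 2.118e+04 rad/s.
Step 2 — f₀ = ω₀/(2π) = 3370 Hz.
Step 3 — Parallel Q: Q = R/(ω₀L) = 2520/(2.118e+04·0.1) = 1.19.
Step 4 — Bandwidth: Δω = ω₀/Q = 1.779e+04 rad/s; BW = Δω/(2π) = 2832 Hz.

(a) f₀ = 3370 Hz  (b) Q = 1.19  (c) BW = 2832 Hz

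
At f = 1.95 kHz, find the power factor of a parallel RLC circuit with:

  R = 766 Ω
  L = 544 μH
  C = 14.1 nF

Step 1 — Angular frequency: ω = 2π·f = 2π·1950 = 1.225e+04 rad/s.
Step 2 — Component impedances:
  R: Z = R = 766 Ω
  L: Z = jωL = j·1.225e+04·0.000544 = 0 + j6.665 Ω
  C: Z = 1/(jωC) = -j/(ω·C) = 0 - j5789 Ω
Step 3 — Parallel combination: 1/Z_total = 1/R + 1/L + 1/C; Z_total = 0.05813 + j6.672 Ω = 6.673∠89.5° Ω.
Step 4 — Power factor: PF = cos(φ) = Re(Z)/|Z| = 0.05813/6.673 = 0.008711.
Step 5 — Type: Im(Z) = 6.672 ⇒ lagging (phase φ = 89.5°).

PF = 0.008711 (lagging, φ = 89.5°)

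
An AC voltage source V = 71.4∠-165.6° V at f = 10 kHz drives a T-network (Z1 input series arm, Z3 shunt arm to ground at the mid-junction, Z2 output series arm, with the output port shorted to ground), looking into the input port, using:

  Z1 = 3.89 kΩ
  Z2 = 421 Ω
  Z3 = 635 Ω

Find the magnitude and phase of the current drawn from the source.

Step 1 — Angular frequency: ω = 2π·f = 2π·1e+04 = 6.283e+04 rad/s.
Step 2 — Component impedances:
  Z1: Z = R = 3890 Ω
  Z2: Z = R = 421 Ω
  Z3: Z = R = 635 Ω
Step 3 — With the output port shorted to ground, the output series arm Z2 runs from the junction to ground; the shunt arm Z3 also runs from the junction to ground. They appear in parallel: Z3 || Z2 = 253.2 Ω.
Step 4 — Series with input arm Z1: Z_in = Z1 + (Z3 || Z2) = 4143 Ω = 4143∠0.0° Ω.
Step 5 — Source phasor: V = 71.4∠-165.6° V = -69.16 - j17.76 V.
Step 6 — Ohm's law: I = V / Z_total = (-69.16 - j17.76) / (4143) = -0.01669 - j0.004286 A.
Step 7 — Convert to polar: |I| = 0.01723 A, ∠I = -165.6°.

I = 0.01723∠-165.6° A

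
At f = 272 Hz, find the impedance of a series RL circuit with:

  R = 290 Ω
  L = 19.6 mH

Step 1 — Angular frequency: ω = 2π·f = 2π·272 = 1709 rad/s.
Step 2 — Component impedances:
  R: Z = R = 290 Ω
  L: Z = jωL = j·1709·0.0196 = 0 + j33.5 Ω
Step 3 — Series combination: Z_total = R + L = 290 + j33.5 Ω = 291.9∠6.6° Ω.

Z = 290 + j33.5 Ω = 291.9∠6.6° Ω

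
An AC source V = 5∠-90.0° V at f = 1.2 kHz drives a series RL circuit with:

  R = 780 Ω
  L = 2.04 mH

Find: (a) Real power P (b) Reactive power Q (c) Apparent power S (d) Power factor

Step 1 — Angular frequency: ω = 2π·f = 2π·1200 = 7540 rad/s.
Step 2 — Component impedances:
  R: Z = R = 780 Ω
  L: Z = jωL = j·7540·0.00204 = 0 + j15.38 Ω
Step 3 — Series combination: Z_total = R + L = 780 + j15.38 Ω = 780.2∠1.1° Ω.
Step 4 — Source phasor: V = 5∠-90.0° V = 0 - j5 V.
Step 5 — Current: I = V / Z = -0.0001264 - j0.006408 A = 0.006409∠-91.1° A.
Step 6 — Complex power: S = V·I* = 0.03204 + j0.0006318 VA.
Step 7 — Real power: P = Re(S) = 0.03204 W.
Step 8 — Reactive power: Q = Im(S) = 0.0006318 VAR.
Step 9 — Apparent power: |S| = 0.03205 VA.
Step 10 — Power factor: PF = P/|S| = 0.9998 (lagging).

(a) P = 0.03204 W  (b) Q = 0.0006318 VAR  (c) S = 0.03205 VA  (d) PF = 0.9998 (lagging)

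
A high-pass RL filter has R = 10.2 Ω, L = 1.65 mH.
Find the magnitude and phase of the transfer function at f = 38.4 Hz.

Step 1 — Angular frequency: ω = 2π·38.4 = 241.3 rad/s.
Step 2 — Transfer function: H(jω) = jωL/(R + jωL).
Step 3 — Numerator jωL = j·0.3981; denominator R + jωL = 10.2 + j0.3981.
Step 4 — H = 0.001521 + j0.03897.
Step 5 — Magnitude: |H| = 0.039 (-28.2 dB); phase: φ = 87.8°.

|H| = 0.039 (-28.2 dB), φ = 87.8°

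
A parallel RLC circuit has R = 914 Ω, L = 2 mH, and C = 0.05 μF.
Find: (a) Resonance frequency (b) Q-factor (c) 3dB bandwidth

Step 1 — Resonance: ω₀ = 1/√(LC) = 1/√(0.002·5e-08) = 1e+05 rad/s.
Step 2 — f₀ = ω₀/(2π) = 1.592e+04 Hz.
Step 3 — Parallel Q: Q = R/(ω₀L) = 914/(1e+05·0.002) = 4.57.
Step 4 — Bandwidth: Δω = ω₀/Q = 2.188e+04 rad/s; BW = Δω/(2π) = 3483 Hz.

(a) f₀ = 1.592e+04 Hz  (b) Q = 4.57  (c) BW = 3483 Hz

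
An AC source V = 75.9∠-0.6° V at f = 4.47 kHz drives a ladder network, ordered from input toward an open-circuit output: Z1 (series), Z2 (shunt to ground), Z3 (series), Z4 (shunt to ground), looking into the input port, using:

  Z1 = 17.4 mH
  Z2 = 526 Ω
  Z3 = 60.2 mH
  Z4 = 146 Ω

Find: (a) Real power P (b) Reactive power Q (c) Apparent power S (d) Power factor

Step 1 — Angular frequency: ω = 2π·f = 2π·4470 = 2.809e+04 rad/s.
Step 2 — Component impedances:
  Z1: Z = jωL = j·2.809e+04·0.0174 = 0 + j488.7 Ω
  Z2: Z = R = 526 Ω
  Z3: Z = jωL = j·2.809e+04·0.0602 = 0 + j1691 Ω
  Z4: Z = R = 146 Ω
Step 3 — Ladder network (open output): work backward from the far end, alternating series and parallel combinations. Z_in = 469.8 + j630 Ω = 785.9∠53.3° Ω.
Step 4 — Source phasor: V = 75.9∠-0.6° V = 75.9 - j0.7948 V.
Step 5 — Current: I = V / Z = 0.05692 - j0.07802 A = 0.09658∠-53.9° A.
Step 6 — Complex power: S = V·I* = 4.382 + j5.876 VA.
Step 7 — Real power: P = Re(S) = 4.382 W.
Step 8 — Reactive power: Q = Im(S) = 5.876 VAR.
Step 9 — Apparent power: |S| = 7.33 VA.
Step 10 — Power factor: PF = P/|S| = 0.5978 (lagging).

(a) P = 4.382 W  (b) Q = 5.876 VAR  (c) S = 7.33 VA  (d) PF = 0.5978 (lagging)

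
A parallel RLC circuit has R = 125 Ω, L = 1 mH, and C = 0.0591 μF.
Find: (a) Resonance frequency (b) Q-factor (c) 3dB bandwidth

Step 1 — Resonance: ω₀ = 1/√(LC) = 1/√(0.001·5.91e-08) = 1.301e+05 rad/s.
Step 2 — f₀ = ω₀/(2π) = 2.07e+04 Hz.
Step 3 — Parallel Q: Q = R/(ω₀L) = 125/(1.301e+05·0.001) = 0.961.
Step 4 — Bandwidth: Δω = ω₀/Q = 1.354e+05 rad/s; BW = Δω/(2π) = 2.154e+04 Hz.

(a) f₀ = 2.07e+04 Hz  (b) Q = 0.961  (c) BW = 2.154e+04 Hz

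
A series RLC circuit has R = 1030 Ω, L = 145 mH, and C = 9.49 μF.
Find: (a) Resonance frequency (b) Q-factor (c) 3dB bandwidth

Step 1 — Resonance: ω₀ = 1/√(LC) = 1/√(0.145·9.49e-06) = 852.5 rad/s.
Step 2 — f₀ = ω₀/(2π) = 135.7 Hz.
Step 3 — Series Q: Q = ω₀L/R = 852.5·0.145/1030 = 0.12.
Step 4 — Bandwidth: Δω = ω₀/Q = 7103 rad/s; BW = Δω/(2π) = 1131 Hz.

(a) f₀ = 135.7 Hz  (b) Q = 0.12  (c) BW = 1131 Hz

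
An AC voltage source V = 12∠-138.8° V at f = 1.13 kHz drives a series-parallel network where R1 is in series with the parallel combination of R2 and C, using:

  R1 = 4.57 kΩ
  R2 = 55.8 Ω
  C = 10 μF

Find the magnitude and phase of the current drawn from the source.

Step 1 — Angular frequency: ω = 2π·f = 2π·1130 = 7100 rad/s.
Step 2 — Component impedances:
  R1: Z = R = 4570 Ω
  R2: Z = R = 55.8 Ω
  C: Z = 1/(jωC) = -j/(ω·C) = 0 - j14.08 Ω
Step 3 — Parallel branch: R2 || C = 1/(1/R2 + 1/C) = 3.342 - j13.24 Ω.
Step 4 — Series with R1: Z_total = R1 + (R2 || C) = 4573 - j13.24 Ω = 4573∠-0.2° Ω.
Step 5 — Source phasor: V = 12∠-138.8° V = -9.029 - j7.904 V.
Step 6 — Ohm's law: I = V / Z_total = (-9.029 - j7.904) / (4573 - j13.24) = -0.001969 - j0.001734 A.
Step 7 — Convert to polar: |I| = 0.002624 A, ∠I = -138.6°.

I = 0.002624∠-138.6° A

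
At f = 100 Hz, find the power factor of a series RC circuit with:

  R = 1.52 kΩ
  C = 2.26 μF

Step 1 — Angular frequency: ω = 2π·f = 2π·100 = 628.3 rad/s.
Step 2 — Component impedances:
  R: Z = R = 1520 Ω
  C: Z = 1/(jωC) = -j/(ω·C) = 0 - j704.2 Ω
Step 3 — Series combination: Z_total = R + C = 1520 - j704.2 Ω = 1675∠-24.9° Ω.
Step 4 — Power factor: PF = cos(φ) = Re(Z)/|Z| = 1520/1675.21 = 0.9073.
Step 5 — Type: Im(Z) = -704.2 ⇒ leading (phase φ = -24.9°).

PF = 0.9073 (leading, φ = -24.9°)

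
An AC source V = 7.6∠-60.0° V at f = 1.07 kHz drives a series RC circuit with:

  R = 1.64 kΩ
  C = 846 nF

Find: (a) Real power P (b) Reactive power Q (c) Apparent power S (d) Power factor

Step 1 — Angular frequency: ω = 2π·f = 2π·1070 = 6723 rad/s.
Step 2 — Component impedances:
  R: Z = R = 1640 Ω
  C: Z = 1/(jωC) = -j/(ω·C) = 0 - j175.8 Ω
Step 3 — Series combination: Z_total = R + C = 1640 - j175.8 Ω = 1649∠-6.1° Ω.
Step 4 — Source phasor: V = 7.6∠-60.0° V = 3.8 - j6.582 V.
Step 5 — Current: I = V / Z = 0.002716 - j0.003722 A = 0.004608∠-53.9° A.
Step 6 — Complex power: S = V·I* = 0.03482 - j0.003733 VA.
Step 7 — Real power: P = Re(S) = 0.03482 W.
Step 8 — Reactive power: Q = Im(S) = -0.003733 VAR.
Step 9 — Apparent power: |S| = 0.03502 VA.
Step 10 — Power factor: PF = P/|S| = 0.9943 (leading).

(a) P = 0.03482 W  (b) Q = -0.003733 VAR  (c) S = 0.03502 VA  (d) PF = 0.9943 (leading)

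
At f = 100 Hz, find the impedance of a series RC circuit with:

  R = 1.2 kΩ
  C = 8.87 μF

Step 1 — Angular frequency: ω = 2π·f = 2π·100 = 628.3 rad/s.
Step 2 — Component impedances:
  R: Z = R = 1200 Ω
  C: Z = 1/(jωC) = -j/(ω·C) = 0 - j179.4 Ω
Step 3 — Series combination: Z_total = R + C = 1200 - j179.4 Ω = 1213∠-8.5° Ω.

Z = 1200 - j179.4 Ω = 1213∠-8.5° Ω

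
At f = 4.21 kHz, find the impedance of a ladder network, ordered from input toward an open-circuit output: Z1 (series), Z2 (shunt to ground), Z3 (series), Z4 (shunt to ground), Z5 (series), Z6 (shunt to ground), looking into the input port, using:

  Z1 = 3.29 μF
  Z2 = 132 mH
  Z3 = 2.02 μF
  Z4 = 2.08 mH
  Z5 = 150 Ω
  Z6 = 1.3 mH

Step 1 — Angular frequency: ω = 2π·f = 2π·4210 = 2.645e+04 rad/s.
Step 2 — Component impedances:
  Z1: Z = 1/(jωC) = -j/(ω·C) = 0 - j11.49 Ω
  Z2: Z = jωL = j·2.645e+04·0.132 = 0 + j3492 Ω
  Z3: Z = 1/(jωC) = -j/(ω·C) = 0 - j18.71 Ω
  Z4: Z = jωL = j·2.645e+04·0.00208 = 0 + j55.02 Ω
  Z5: Z = R = 150 Ω
  Z6: Z = jωL = j·2.645e+04·0.0013 = 0 + j34.39 Ω
Step 3 — Ladder network (open output): work backward from the far end, alternating series and parallel combinations. Z_in = 14.66 + j15.79 Ω = 21.54∠47.1° Ω.

Z = 14.66 + j15.79 Ω = 21.54∠47.1° Ω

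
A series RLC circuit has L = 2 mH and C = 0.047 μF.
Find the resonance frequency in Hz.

Step 1 — Resonance condition Im(Z)=0 gives ω₀ = 1/√(LC).
Step 2 — ω₀ = 1/√(0.002·4.7e-08) = 1.031e+05 rad/s.
Step 3 — f₀ = ω₀/(2π) = 1.642e+04 Hz.

f₀ = 1.642e+04 Hz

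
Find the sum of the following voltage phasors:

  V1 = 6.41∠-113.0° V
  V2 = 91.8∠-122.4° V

Step 1 — Convert each phasor to rectangular form:
  V1 = 6.41·(cos(-113.0°) + j·sin(-113.0°)) = -2.505 - j5.9 V
  V2 = 91.8·(cos(-122.4°) + j·sin(-122.4°)) = -49.19 - j77.51 V
Step 2 — Sum components: V_total = -51.69 - j83.41 V.
Step 3 — Convert to polar: |V_total| = 98.13 V, ∠V_total = -121.8°.

V_total = 98.13∠-121.8° V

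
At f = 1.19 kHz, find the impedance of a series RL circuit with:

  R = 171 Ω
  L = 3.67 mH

Step 1 — Angular frequency: ω = 2π·f = 2π·1190 = 7477 rad/s.
Step 2 — Component impedances:
  R: Z = R = 171 Ω
  L: Z = jωL = j·7477·0.00367 = 0 + j27.44 Ω
Step 3 — Series combination: Z_total = R + L = 171 + j27.44 Ω = 173.2∠9.1° Ω.

Z = 171 + j27.44 Ω = 173.2∠9.1° Ω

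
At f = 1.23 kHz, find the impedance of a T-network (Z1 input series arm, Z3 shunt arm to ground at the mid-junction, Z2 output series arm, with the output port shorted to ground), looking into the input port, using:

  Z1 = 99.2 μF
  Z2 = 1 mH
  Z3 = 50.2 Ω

Step 1 — Angular frequency: ω = 2π·f = 2π·1230 = 7728 rad/s.
Step 2 — Component impedances:
  Z1: Z = 1/(jωC) = -j/(ω·C) = 0 - j1.304 Ω
  Z2: Z = jωL = j·7728·0.001 = 0 + j7.728 Ω
  Z3: Z = R = 50.2 Ω
Step 3 — With the output port shorted to ground, the output series arm Z2 runs from the junction to ground; the shunt arm Z3 also runs from the junction to ground. They appear in parallel: Z3 || Z2 = 1.162 + j7.549 Ω.
Step 4 — Series with input arm Z1: Z_in = Z1 + (Z3 || Z2) = 1.162 + j6.245 Ω = 6.352∠79.5° Ω.

Z = 1.162 + j6.245 Ω = 6.352∠79.5° Ω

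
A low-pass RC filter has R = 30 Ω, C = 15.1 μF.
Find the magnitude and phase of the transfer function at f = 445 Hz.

Step 1 — Angular frequency: ω = 2π·445 = 2796 rad/s.
Step 2 — Transfer function: H(jω) = 1/(1 + jωRC).
Step 3 — Denominator: 1 + jωRC = 1 + j·2796·30·1.51e-05 = 1 + j1.267.
Step 4 — H = 0.384 - j0.4864.
Step 5 — Magnitude: |H| = 0.6197 (-4.2 dB); phase: φ = -51.7°.

|H| = 0.6197 (-4.2 dB), φ = -51.7°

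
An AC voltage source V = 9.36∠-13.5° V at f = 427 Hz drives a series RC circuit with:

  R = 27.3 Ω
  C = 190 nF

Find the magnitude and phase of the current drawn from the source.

Step 1 — Angular frequency: ω = 2π·f = 2π·427 = 2683 rad/s.
Step 2 — Component impedances:
  R: Z = R = 27.3 Ω
  C: Z = 1/(jωC) = -j/(ω·C) = 0 - j1962 Ω
Step 3 — Series combination: Z_total = R + C = 27.3 - j1962 Ω = 1962∠-89.2° Ω.
Step 4 — Source phasor: V = 9.36∠-13.5° V = 9.101 - j2.185 V.
Step 5 — Ohm's law: I = V / Z_total = (9.101 - j2.185) / (27.3 - j1962) = 0.001178 + j0.004623 A.
Step 6 — Convert to polar: |I| = 0.004771 A, ∠I = 75.7°.

I = 0.004771∠75.7° A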